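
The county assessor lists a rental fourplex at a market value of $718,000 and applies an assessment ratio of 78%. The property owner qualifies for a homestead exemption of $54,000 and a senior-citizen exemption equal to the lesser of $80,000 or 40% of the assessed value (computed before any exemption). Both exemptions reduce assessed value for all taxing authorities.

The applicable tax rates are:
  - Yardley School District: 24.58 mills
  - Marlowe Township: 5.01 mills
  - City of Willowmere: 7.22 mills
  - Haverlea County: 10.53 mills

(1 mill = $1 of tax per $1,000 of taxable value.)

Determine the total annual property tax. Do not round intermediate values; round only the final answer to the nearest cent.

Assessed value = $718,000 × 0.78 = $560,040
Senior-citizen exemption = min($80,000, 40% × $560,040) = min($80,000, $224,016) = $80,000 (dollar cap binds)
Taxable value = $560,040 − $54,000 − $80,000 = $426,040
Yardley School District: $426,040 × 0.02458 = $10,472.0632
Marlowe Township: $426,040 × 0.00501 = $2,134.4604
City of Willowmere: $426,040 × 0.00722 = $3,076.0088
Haverlea County: $426,040 × 0.01053 = $4,486.2012
Total = $20,168.7336

$20,168.73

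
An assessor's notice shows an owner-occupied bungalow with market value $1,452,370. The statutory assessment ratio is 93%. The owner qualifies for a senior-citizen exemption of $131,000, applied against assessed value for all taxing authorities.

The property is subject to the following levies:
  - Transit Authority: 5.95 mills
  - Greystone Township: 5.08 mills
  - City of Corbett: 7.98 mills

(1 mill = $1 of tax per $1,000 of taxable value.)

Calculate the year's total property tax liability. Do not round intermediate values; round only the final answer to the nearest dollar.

$23,187

Assessed value = $1,452,370 × 0.93 = $1,350,704.1
Taxable value = $1,350,704.1 − $131,000 = $1,219,704.1
Transit Authority: $1,219,704.1 × 0.00595 = $7,257.239395
Greystone Township: $1,219,704.1 × 0.00508 = $6,196.096828
City of Corbett: $1,219,704.1 × 0.00798 = $9,733.238718
Total = $7,257.239395 + $6,196.096828 + $9,733.238718 = $23,186.574941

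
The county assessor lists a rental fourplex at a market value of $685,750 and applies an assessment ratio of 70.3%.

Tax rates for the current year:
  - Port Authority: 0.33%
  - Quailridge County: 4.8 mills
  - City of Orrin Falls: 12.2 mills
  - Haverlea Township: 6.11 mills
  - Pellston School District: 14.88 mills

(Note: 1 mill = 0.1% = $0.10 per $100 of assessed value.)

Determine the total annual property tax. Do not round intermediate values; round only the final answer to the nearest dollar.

Assessed value = $685,750 × 0.703 = $482,082.25
Port Authority: $482,082.25 × 0.0033 = $1,590.871425
Quailridge County: $482,082.25 × 0.0048 = $2,313.9948
City of Orrin Falls: $482,082.25 × 0.0122 = $5,881.40345
Haverlea Township: $482,082.25 × 0.00611 = $2,945.5225475
Pellston School District: $482,082.25 × 0.01488 = $7,173.38388
Total = $19,905.1761025

$19,905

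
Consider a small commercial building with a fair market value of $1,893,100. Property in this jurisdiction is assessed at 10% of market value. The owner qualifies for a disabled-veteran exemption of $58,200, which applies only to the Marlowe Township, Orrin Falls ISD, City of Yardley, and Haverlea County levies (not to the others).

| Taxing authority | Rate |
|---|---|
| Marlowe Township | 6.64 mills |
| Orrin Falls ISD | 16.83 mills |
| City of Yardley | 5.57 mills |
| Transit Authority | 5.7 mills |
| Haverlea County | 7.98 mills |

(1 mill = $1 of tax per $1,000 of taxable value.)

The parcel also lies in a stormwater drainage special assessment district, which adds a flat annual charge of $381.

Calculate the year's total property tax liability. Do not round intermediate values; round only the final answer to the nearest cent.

$6,313.76

Assessed value = $1,893,100 × 0.1 = $189,310
Marlowe Township: ($189,310 − $58,200) × 0.00664 = $131,110 × 0.00664 = $870.5704
Orrin Falls ISD: ($189,310 − $58,200) × 0.01683 = $131,110 × 0.01683 = $2,206.5813
City of Yardley: ($189,310 − $58,200) × 0.00557 = $131,110 × 0.00557 = $730.2827
Transit Authority: $189,310 × 0.0057 = $1,079.067
Haverlea County: ($189,310 − $58,200) × 0.00798 = $131,110 × 0.00798 = $1,046.2578
Levies subtotal = $5,932.7592
Total = $5,932.7592 + $381 = $6,313.7592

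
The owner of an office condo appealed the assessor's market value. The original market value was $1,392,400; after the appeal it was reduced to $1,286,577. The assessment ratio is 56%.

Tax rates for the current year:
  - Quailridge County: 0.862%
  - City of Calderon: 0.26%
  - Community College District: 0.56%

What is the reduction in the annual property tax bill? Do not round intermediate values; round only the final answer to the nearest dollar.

Old assessed value = $1,392,400 × 0.56 = $779,744
New assessed value = $1,286,577 × 0.56 = $720,483.12
Combined rate = 0.00862 + 0.0026 + 0.0056 = 0.01682
Old tax = $779,744 × 0.01682 = $13,115.29408
New tax = $720,483.12 × 0.01682 = $12,118.5260784
Reduction = $13,115.29408 − $12,118.5260784 = $996.7680016

$997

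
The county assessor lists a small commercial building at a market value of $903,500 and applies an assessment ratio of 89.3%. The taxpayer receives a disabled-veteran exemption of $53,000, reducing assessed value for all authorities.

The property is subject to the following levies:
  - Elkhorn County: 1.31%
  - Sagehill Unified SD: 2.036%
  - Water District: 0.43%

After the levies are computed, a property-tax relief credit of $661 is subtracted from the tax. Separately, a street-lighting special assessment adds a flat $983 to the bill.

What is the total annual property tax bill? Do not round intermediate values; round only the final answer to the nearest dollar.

Assessed value = $903,500 × 0.893 = $806,825.5
Taxable value = $806,825.5 − $53,000 = $753,825.5
Elkhorn County: $753,825.5 × 0.0131 = $9,875.11405
Sagehill Unified SD: $753,825.5 × 0.02036 = $15,347.88718
Water District: $753,825.5 × 0.0043 = $3,241.44965
Levies subtotal = $28,464.45088
After credit = $28,464.45088 − $661 = $27,803.45088
Total = $27,803.45088 + $983 = $28,786.45088

$28,786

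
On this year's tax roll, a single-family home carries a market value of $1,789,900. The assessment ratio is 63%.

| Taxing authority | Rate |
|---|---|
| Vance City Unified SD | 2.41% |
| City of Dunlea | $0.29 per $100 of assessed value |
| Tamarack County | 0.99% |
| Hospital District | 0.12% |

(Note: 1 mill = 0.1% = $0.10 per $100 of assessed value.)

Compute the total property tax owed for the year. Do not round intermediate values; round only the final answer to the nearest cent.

$42,962.97

Assessed value = $1,789,900 × 0.63 = $1,127,637
Vance City Unified SD: $1,127,637 × 0.0241 = $27,176.0517
City of Dunlea: $1,127,637 × 0.0029 = $3,270.1473
Tamarack County: $1,127,637 × 0.0099 = $11,163.6063
Hospital District: $1,127,637 × 0.0012 = $1,353.1644
Total = $42,962.9697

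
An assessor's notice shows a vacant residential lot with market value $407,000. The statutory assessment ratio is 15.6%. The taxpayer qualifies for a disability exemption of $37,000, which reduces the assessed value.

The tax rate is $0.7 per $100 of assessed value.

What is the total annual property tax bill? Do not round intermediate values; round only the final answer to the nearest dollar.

Assessed value = $407,000 × 0.156 = $63,492
Taxable value = $63,492 − $37,000 = $26,492
Tax = $26,492 × 0.007 = $185.444

$185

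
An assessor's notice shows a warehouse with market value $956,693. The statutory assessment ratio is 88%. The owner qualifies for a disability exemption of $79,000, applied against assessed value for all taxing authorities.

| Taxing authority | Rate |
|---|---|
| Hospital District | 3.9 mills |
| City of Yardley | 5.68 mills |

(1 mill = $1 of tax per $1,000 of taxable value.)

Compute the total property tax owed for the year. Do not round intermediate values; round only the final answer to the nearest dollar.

$7,308

Assessed value = $956,693 × 0.88 = $841,889.84
Taxable value = $841,889.84 − $79,000 = $762,889.84
Hospital District: $762,889.84 × 0.0039 = $2,975.270376
City of Yardley: $762,889.84 × 0.00568 = $4,333.2142912
Total = $2,975.270376 + $4,333.2142912 = $7,308.4846672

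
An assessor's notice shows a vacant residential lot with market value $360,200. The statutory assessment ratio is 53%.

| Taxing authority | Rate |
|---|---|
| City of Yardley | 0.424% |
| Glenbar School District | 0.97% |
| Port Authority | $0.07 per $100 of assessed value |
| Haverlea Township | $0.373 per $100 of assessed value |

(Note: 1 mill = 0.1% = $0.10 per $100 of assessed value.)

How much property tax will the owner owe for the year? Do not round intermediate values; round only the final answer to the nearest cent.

Assessed value = $360,200 × 0.53 = $190,906
City of Yardley: $190,906 × 0.00424 = $809.44144
Glenbar School District: $190,906 × 0.0097 = $1,851.7882
Port Authority: $190,906 × 0.0007 = $133.6342
Haverlea Township: $190,906 × 0.00373 = $712.07938
Total = $3,506.94322

$3,506.94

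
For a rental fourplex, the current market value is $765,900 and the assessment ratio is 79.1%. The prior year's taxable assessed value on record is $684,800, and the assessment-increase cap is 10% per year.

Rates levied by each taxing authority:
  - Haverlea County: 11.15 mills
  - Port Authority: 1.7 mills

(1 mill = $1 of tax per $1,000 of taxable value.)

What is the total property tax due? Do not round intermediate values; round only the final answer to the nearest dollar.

$7,785

Uncapped assessed value = $765,900 × 0.791 = $605,826.9
Cap limit = $684,800 × 1.1 = $753,280
Taxable assessed value = min($605,826.9, $753,280) = $605,826.9 (cap does not bind)
Haverlea County: $605,826.9 × 0.01115 = $6,754.969935
Port Authority: $605,826.9 × 0.0017 = $1,029.90573
Total = $7,784.875665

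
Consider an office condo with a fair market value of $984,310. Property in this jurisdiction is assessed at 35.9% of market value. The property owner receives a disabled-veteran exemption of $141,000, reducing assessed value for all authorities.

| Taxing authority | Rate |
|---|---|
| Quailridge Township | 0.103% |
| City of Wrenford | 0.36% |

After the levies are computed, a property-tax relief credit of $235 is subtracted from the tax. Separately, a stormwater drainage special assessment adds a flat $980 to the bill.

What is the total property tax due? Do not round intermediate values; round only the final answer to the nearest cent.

Assessed value = $984,310 × 0.359 = $353,367.29
Taxable value = $353,367.29 − $141,000 = $212,367.29
Quailridge Township: $212,367.29 × 0.00103 = $218.7383087
City of Wrenford: $212,367.29 × 0.0036 = $764.522244
Levies subtotal = $983.2605527
After credit = $983.2605527 − $235 = $748.2605527
Total = $748.2605527 + $980 = $1,728.2605527

$1,728.26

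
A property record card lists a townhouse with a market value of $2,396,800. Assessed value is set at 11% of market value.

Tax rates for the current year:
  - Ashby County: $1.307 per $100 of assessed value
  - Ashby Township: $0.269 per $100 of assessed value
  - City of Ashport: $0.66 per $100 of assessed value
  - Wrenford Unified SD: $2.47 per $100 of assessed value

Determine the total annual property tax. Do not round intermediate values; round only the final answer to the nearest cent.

$12,407.27

Assessed value = $2,396,800 × 0.11 = $263,648
Ashby County: $263,648 × 0.01307 = $3,445.87936
Ashby Township: $263,648 × 0.00269 = $709.21312
City of Ashport: $263,648 × 0.0066 = $1,740.0768
Wrenford Unified SD: $263,648 × 0.0247 = $6,512.1056
Total = $3,445.87936 + $709.21312 + $1,740.0768 + $6,512.1056 = $12,407.27488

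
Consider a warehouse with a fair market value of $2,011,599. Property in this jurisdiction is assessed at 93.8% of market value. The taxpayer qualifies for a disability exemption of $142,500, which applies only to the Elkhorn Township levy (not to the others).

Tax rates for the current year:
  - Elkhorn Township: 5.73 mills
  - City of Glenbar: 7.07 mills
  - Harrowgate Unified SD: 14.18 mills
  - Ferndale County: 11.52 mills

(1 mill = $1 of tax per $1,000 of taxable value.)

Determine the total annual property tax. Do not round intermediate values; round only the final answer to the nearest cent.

$71,828.35

Assessed value = $2,011,599 × 0.938 = $1,886,879.862
Elkhorn Township: ($1,886,879.862 − $142,500) × 0.00573 = $1,744,379.862 × 0.00573 = $9,995.29660926
City of Glenbar: $1,886,879.862 × 0.00707 = $13,340.24062434
Harrowgate Unified SD: $1,886,879.862 × 0.01418 = $26,755.95644316
Ferndale County: $1,886,879.862 × 0.01152 = $21,736.85601024
Total = $71,828.349687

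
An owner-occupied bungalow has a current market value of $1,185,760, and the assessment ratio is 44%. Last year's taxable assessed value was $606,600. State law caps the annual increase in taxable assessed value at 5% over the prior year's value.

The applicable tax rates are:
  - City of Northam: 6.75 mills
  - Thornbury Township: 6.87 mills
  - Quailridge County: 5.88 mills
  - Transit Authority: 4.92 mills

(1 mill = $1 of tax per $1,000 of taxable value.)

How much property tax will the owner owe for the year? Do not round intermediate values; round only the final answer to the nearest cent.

$12,740.75

Uncapped assessed value = $1,185,760 × 0.44 = $521,734.4
Cap limit = $606,600 × 1.05 = $636,930
Taxable assessed value = min($521,734.4, $636,930) = $521,734.4 (cap does not bind)
City of Northam: $521,734.4 × 0.00675 = $3,521.7072
Thornbury Township: $521,734.4 × 0.00687 = $3,584.315328
Quailridge County: $521,734.4 × 0.00588 = $3,067.798272
Transit Authority: $521,734.4 × 0.00492 = $2,566.933248
Total = $12,740.754048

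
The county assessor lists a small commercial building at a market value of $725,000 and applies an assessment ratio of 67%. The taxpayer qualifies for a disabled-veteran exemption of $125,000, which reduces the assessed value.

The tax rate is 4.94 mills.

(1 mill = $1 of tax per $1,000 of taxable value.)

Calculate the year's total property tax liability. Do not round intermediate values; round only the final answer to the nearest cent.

Assessed value = $725,000 × 0.67 = $485,750
Taxable value = $485,750 − $125,000 = $360,750
Tax = $360,750 × 0.00494 = $1,782.105

$1,782.11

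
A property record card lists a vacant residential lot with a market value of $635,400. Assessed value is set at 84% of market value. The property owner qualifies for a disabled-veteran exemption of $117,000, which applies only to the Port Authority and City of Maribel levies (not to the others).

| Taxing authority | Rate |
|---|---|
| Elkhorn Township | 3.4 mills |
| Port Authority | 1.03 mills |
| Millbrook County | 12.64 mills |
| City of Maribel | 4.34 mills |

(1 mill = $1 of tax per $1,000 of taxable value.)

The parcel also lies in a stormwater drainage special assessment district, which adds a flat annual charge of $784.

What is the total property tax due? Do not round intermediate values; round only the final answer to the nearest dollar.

Assessed value = $635,400 × 0.84 = $533,736
Elkhorn Township: $533,736 × 0.0034 = $1,814.7024
Port Authority: ($533,736 − $117,000) × 0.00103 = $416,736 × 0.00103 = $429.23808
Millbrook County: $533,736 × 0.01264 = $6,746.42304
City of Maribel: ($533,736 − $117,000) × 0.00434 = $416,736 × 0.00434 = $1,808.63424
Levies subtotal = $10,798.99776
Total = $10,798.99776 + $784 = $11,582.99776

$11,583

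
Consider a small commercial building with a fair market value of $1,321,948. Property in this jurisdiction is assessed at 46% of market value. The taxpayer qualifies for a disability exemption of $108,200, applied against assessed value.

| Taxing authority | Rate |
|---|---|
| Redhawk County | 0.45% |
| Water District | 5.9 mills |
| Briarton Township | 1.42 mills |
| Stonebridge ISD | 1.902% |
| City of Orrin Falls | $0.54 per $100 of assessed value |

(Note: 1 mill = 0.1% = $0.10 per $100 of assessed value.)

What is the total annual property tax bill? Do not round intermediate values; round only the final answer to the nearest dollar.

$18,116

Assessed value = $1,321,948 × 0.46 = $608,096.08
Taxable value = $608,096.08 − $108,200 = $499,896.08
Redhawk County: $499,896.08 × 0.0045 = $2,249.53236
Water District: $499,896.08 × 0.0059 = $2,949.386872
Briarton Township: $499,896.08 × 0.00142 = $709.8524336
Stonebridge ISD: $499,896.08 × 0.01902 = $9,508.0234416
City of Orrin Falls: $499,896.08 × 0.0054 = $2,699.438832
Total = $18,116.2339392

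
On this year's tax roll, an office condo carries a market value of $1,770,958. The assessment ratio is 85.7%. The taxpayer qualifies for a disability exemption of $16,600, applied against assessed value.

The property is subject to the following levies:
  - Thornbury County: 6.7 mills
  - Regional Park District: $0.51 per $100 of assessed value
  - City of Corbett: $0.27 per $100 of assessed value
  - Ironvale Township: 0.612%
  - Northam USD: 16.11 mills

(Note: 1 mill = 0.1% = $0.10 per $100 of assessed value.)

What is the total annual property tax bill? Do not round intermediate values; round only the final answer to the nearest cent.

$55,135.81

Assessed value = $1,770,958 × 0.857 = $1,517,711.006
Taxable value = $1,517,711.006 − $16,600 = $1,501,111.006
Thornbury County: $1,501,111.006 × 0.0067 = $10,057.4437402
Regional Park District: $1,501,111.006 × 0.0051 = $7,655.6661306
City of Corbett: $1,501,111.006 × 0.0027 = $4,052.9997162
Ironvale Township: $1,501,111.006 × 0.00612 = $9,186.79935672
Northam USD: $1,501,111.006 × 0.01611 = $24,182.89830666
Total = $55,135.80725038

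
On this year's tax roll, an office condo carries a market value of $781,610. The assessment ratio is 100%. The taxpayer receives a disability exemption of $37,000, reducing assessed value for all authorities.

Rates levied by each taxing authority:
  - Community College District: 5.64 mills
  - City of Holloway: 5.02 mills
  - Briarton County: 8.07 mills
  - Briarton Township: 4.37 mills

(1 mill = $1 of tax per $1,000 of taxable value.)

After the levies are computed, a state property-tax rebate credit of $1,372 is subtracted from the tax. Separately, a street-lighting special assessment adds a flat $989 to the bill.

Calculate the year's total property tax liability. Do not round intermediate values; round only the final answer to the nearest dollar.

$16,817

Assessed value = $781,610 × 1 = $781,610
Taxable value = $781,610 − $37,000 = $744,610
Community College District: $744,610 × 0.00564 = $4,199.6004
City of Holloway: $744,610 × 0.00502 = $3,737.9422
Briarton County: $744,610 × 0.00807 = $6,009.0027
Briarton Township: $744,610 × 0.00437 = $3,253.9457
Levies subtotal = $17,200.491
After credit = $17,200.491 − $1,372 = $15,828.491
Total = $15,828.491 + $989 = $16,817.491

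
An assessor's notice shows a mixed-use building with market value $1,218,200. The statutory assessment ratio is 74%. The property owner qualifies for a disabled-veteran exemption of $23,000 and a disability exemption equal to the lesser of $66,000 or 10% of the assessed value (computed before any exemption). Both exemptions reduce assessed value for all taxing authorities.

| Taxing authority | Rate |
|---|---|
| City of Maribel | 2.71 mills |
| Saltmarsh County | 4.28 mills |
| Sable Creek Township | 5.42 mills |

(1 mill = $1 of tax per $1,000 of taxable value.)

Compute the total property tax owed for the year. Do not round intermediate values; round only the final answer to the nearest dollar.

Assessed value = $1,218,200 × 0.74 = $901,468
Disability exemption = min($66,000, 10% × $901,468) = min($66,000, $90,146.8) = $66,000 (dollar cap binds)
Taxable value = $901,468 − $23,000 − $66,000 = $812,468
City of Maribel: $812,468 × 0.00271 = $2,201.78828
Saltmarsh County: $812,468 × 0.00428 = $3,477.36304
Sable Creek Township: $812,468 × 0.00542 = $4,403.57656
Total = $10,082.72788

$10,083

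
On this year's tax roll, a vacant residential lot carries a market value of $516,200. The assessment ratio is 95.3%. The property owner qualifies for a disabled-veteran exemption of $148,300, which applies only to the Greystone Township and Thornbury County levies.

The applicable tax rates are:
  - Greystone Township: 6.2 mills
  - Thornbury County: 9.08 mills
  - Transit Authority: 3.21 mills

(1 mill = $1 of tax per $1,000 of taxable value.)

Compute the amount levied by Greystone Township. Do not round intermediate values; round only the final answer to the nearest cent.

$2,130.56

Assessed value = $516,200 × 0.953 = $491,938.6
Greystone Township taxable value = $491,938.6 − $148,300 = $343,638.6
Greystone Township levy = $343,638.6 × 0.0062 = $2,130.55932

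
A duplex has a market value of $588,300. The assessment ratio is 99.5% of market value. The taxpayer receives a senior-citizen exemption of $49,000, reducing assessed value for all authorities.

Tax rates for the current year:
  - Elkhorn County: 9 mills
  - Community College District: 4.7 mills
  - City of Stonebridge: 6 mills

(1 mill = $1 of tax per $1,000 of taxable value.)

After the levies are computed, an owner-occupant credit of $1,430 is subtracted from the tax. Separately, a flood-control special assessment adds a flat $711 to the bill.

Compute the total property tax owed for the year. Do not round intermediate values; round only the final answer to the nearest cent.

Assessed value = $588,300 × 0.995 = $585,358.5
Taxable value = $585,358.5 − $49,000 = $536,358.5
Elkhorn County: $536,358.5 × 0.009 = $4,827.2265
Community College District: $536,358.5 × 0.0047 = $2,520.88495
City of Stonebridge: $536,358.5 × 0.006 = $3,218.151
Levies subtotal = $10,566.26245
After credit = $10,566.26245 − $1,430 = $9,136.26245
Total = $9,136.26245 + $711 = $9,847.26245

$9,847.26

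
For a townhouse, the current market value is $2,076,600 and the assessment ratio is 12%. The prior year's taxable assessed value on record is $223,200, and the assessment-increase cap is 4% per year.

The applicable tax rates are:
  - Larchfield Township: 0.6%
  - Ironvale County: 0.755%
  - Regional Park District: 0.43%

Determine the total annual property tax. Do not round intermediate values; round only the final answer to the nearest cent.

Uncapped assessed value = $2,076,600 × 0.12 = $249,192
Cap limit = $223,200 × 1.04 = $232,128
Taxable assessed value = min($249,192, $232,128) = $232,128 (cap binds)
Larchfield Township: $232,128 × 0.006 = $1,392.768
Ironvale County: $232,128 × 0.00755 = $1,752.5664
Regional Park District: $232,128 × 0.0043 = $998.1504
Total = $4,143.4848

$4,143.48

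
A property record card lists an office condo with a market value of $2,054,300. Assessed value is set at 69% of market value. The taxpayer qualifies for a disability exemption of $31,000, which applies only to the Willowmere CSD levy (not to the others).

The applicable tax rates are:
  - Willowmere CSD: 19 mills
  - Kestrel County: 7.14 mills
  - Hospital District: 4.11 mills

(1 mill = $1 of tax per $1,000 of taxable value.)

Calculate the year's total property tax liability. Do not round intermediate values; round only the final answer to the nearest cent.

$42,289.38

Assessed value = $2,054,300 × 0.69 = $1,417,467
Willowmere CSD: ($1,417,467 − $31,000) × 0.019 = $1,386,467 × 0.019 = $26,342.873
Kestrel County: $1,417,467 × 0.00714 = $10,120.71438
Hospital District: $1,417,467 × 0.00411 = $5,825.78937
Total = $42,289.37675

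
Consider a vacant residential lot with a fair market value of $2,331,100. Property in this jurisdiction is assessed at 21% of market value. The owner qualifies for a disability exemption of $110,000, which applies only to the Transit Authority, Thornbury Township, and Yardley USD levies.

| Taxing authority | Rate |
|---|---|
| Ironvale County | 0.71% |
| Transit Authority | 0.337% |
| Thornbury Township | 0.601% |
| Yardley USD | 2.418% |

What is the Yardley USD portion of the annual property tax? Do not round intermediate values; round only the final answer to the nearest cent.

$9,177.06

Assessed value = $2,331,100 × 0.21 = $489,531
Yardley USD taxable value = $489,531 − $110,000 = $379,531
Yardley USD levy = $379,531 × 0.02418 = $9,177.05958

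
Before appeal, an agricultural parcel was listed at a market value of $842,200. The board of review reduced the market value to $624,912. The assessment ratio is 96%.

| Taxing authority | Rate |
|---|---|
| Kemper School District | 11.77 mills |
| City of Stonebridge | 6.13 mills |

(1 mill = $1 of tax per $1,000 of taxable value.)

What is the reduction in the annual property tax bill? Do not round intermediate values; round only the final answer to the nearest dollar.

$3,734

Old assessed value = $842,200 × 0.96 = $808,512
New assessed value = $624,912 × 0.96 = $599,915.52
Combined rate = 0.01177 + 0.00613 = 0.0179
Old tax = $808,512 × 0.0179 = $14,472.3648
New tax = $599,915.52 × 0.0179 = $10,738.487808
Reduction = $14,472.3648 − $10,738.487808 = $3,733.876992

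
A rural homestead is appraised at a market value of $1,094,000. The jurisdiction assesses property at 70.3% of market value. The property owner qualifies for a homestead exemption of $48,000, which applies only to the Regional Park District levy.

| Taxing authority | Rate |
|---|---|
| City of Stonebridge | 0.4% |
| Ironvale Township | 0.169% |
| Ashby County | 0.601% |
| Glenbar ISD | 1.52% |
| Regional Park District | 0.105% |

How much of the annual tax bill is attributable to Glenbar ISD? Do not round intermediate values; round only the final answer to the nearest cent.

Assessed value = $1,094,000 × 0.703 = $769,082
Glenbar ISD taxable value = $769,082 (exemption does not apply)
Glenbar ISD levy = $769,082 × 0.0152 = $11,690.0464

$11,690.05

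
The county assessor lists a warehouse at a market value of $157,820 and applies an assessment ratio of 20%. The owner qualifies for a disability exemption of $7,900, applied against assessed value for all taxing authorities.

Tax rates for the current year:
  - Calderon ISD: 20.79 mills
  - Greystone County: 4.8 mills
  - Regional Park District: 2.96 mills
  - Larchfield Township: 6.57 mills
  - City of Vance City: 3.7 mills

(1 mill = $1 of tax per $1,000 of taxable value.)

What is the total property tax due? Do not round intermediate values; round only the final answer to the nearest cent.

Assessed value = $157,820 × 0.2 = $31,564
Taxable value = $31,564 − $7,900 = $23,664
Calderon ISD: $23,664 × 0.02079 = $491.97456
Greystone County: $23,664 × 0.0048 = $113.5872
Regional Park District: $23,664 × 0.00296 = $70.04544
Larchfield Township: $23,664 × 0.00657 = $155.47248
City of Vance City: $23,664 × 0.0037 = $87.5568
Total = $491.97456 + $113.5872 + $70.04544 + $155.47248 + $87.5568 = $918.63648

$918.64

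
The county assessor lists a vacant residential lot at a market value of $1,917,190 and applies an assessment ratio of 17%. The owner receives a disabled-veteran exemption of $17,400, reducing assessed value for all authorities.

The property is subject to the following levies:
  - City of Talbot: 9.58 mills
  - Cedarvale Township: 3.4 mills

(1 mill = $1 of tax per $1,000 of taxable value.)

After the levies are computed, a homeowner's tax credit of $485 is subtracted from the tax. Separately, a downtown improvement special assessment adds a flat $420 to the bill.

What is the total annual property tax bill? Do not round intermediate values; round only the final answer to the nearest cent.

$3,939.62

Assessed value = $1,917,190 × 0.17 = $325,922.3
Taxable value = $325,922.3 − $17,400 = $308,522.3
City of Talbot: $308,522.3 × 0.00958 = $2,955.643634
Cedarvale Township: $308,522.3 × 0.0034 = $1,048.97582
Levies subtotal = $4,004.619454
After credit = $4,004.619454 − $485 = $3,519.619454
Total = $3,519.619454 + $420 = $3,939.619454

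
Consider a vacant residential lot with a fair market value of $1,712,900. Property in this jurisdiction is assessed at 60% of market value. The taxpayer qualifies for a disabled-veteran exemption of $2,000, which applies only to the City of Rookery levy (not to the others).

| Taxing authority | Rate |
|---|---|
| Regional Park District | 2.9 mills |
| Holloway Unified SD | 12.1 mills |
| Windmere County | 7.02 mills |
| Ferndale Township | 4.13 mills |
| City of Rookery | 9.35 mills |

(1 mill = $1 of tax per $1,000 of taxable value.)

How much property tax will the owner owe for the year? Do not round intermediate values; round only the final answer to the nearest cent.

$36,466.07

Assessed value = $1,712,900 × 0.6 = $1,027,740
Regional Park District: $1,027,740 × 0.0029 = $2,980.446
Holloway Unified SD: $1,027,740 × 0.0121 = $12,435.654
Windmere County: $1,027,740 × 0.00702 = $7,214.7348
Ferndale Township: $1,027,740 × 0.00413 = $4,244.5662
City of Rookery: ($1,027,740 − $2,000) × 0.00935 = $1,025,740 × 0.00935 = $9,590.669
Total = $36,466.07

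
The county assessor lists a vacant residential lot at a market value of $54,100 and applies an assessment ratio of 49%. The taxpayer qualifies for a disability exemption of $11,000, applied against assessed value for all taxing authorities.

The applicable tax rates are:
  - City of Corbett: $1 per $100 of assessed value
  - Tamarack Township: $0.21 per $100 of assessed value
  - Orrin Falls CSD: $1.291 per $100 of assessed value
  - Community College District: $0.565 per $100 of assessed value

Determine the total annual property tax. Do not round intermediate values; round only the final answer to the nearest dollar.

$476

Assessed value = $54,100 × 0.49 = $26,509
Taxable value = $26,509 − $11,000 = $15,509
City of Corbett: $15,509 × 0.01 = $155.09
Tamarack Township: $15,509 × 0.0021 = $32.5689
Orrin Falls CSD: $15,509 × 0.01291 = $200.22119
Community College District: $15,509 × 0.00565 = $87.62585
Total = $155.09 + $32.5689 + $200.22119 + $87.62585 = $475.50594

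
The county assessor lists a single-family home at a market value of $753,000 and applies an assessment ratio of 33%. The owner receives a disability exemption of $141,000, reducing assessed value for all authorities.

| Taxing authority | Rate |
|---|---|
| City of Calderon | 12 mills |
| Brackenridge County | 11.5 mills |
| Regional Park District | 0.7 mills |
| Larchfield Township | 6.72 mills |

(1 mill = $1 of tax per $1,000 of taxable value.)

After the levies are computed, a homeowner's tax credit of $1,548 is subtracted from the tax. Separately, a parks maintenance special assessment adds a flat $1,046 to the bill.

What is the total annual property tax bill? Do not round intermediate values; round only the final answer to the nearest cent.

$2,821.59

Assessed value = $753,000 × 0.33 = $248,490
Taxable value = $248,490 − $141,000 = $107,490
City of Calderon: $107,490 × 0.012 = $1,289.88
Brackenridge County: $107,490 × 0.0115 = $1,236.135
Regional Park District: $107,490 × 0.0007 = $75.243
Larchfield Township: $107,490 × 0.00672 = $722.3328
Levies subtotal = $3,323.5908
After credit = $3,323.5908 − $1,548 = $1,775.5908
Total = $1,775.5908 + $1,046 = $2,821.5908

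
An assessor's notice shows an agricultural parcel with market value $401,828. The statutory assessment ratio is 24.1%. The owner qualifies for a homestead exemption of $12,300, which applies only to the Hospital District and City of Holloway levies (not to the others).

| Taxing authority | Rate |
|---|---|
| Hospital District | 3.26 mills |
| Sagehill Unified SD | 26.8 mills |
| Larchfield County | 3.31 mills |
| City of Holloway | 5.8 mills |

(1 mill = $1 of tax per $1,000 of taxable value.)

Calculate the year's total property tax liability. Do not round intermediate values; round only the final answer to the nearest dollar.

$3,682

Assessed value = $401,828 × 0.241 = $96,840.548
Hospital District: ($96,840.548 − $12,300) × 0.00326 = $84,540.548 × 0.00326 = $275.60218648
Sagehill Unified SD: $96,840.548 × 0.0268 = $2,595.3266864
Larchfield County: $96,840.548 × 0.00331 = $320.54221388
City of Holloway: ($96,840.548 − $12,300) × 0.0058 = $84,540.548 × 0.0058 = $490.3351784
Total = $3,681.80626516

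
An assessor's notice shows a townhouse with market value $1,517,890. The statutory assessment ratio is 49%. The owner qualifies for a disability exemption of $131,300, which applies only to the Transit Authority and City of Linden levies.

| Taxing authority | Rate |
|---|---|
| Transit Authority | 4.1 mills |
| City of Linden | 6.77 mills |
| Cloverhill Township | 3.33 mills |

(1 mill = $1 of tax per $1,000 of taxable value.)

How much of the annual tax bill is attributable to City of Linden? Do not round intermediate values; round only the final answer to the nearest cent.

Assessed value = $1,517,890 × 0.49 = $743,766.1
City of Linden taxable value = $743,766.1 − $131,300 = $612,466.1
City of Linden levy = $612,466.1 × 0.00677 = $4,146.395497

$4,146.40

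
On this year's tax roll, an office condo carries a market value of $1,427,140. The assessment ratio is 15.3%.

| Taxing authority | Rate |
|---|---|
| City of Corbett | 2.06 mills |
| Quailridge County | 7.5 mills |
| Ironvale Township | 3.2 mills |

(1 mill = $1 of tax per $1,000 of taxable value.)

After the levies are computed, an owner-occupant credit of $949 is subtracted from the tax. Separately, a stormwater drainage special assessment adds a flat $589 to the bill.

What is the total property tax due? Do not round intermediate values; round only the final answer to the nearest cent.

$2,426.18

Assessed value = $1,427,140 × 0.153 = $218,352.42
City of Corbett: $218,352.42 × 0.00206 = $449.8059852
Quailridge County: $218,352.42 × 0.0075 = $1,637.64315
Ironvale Township: $218,352.42 × 0.0032 = $698.727744
Levies subtotal = $2,786.1768792
After credit = $2,786.1768792 − $949 = $1,837.1768792
Total = $1,837.1768792 + $589 = $2,426.1768792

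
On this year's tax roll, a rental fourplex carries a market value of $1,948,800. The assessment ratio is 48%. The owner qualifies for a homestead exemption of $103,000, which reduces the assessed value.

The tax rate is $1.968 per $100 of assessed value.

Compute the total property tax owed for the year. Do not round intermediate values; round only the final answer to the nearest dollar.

Assessed value = $1,948,800 × 0.48 = $935,424
Taxable value = $935,424 − $103,000 = $832,424
Tax = $832,424 × 0.01968 = $16,382.10432

$16,382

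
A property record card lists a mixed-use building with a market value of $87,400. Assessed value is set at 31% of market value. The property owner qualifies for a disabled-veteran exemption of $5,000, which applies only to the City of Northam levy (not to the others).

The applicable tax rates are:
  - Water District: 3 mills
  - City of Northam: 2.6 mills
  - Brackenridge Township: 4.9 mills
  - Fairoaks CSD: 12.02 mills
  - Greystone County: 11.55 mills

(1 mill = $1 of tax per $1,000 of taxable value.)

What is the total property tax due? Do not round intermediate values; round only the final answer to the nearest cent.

Assessed value = $87,400 × 0.31 = $27,094
Water District: $27,094 × 0.003 = $81.282
City of Northam: ($27,094 − $5,000) × 0.0026 = $22,094 × 0.0026 = $57.4444
Brackenridge Township: $27,094 × 0.0049 = $132.7606
Fairoaks CSD: $27,094 × 0.01202 = $325.66988
Greystone County: $27,094 × 0.01155 = $312.9357
Total = $910.09258

$910.09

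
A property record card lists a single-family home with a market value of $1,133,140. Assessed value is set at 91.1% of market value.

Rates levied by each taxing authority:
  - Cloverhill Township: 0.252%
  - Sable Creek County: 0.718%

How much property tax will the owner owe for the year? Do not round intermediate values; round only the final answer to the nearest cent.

Assessed value = $1,133,140 × 0.911 = $1,032,290.54
Cloverhill Township: $1,032,290.54 × 0.00252 = $2,601.3721608
Sable Creek County: $1,032,290.54 × 0.00718 = $7,411.8460772
Total = $2,601.3721608 + $7,411.8460772 = $10,013.218238

$10,013.22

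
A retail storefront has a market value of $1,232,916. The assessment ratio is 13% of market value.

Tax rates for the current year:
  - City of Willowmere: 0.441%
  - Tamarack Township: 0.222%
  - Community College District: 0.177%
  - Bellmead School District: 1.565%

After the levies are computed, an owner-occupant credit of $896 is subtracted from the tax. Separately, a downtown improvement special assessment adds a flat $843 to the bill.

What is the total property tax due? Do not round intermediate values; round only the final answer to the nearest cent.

$3,801.71

Assessed value = $1,232,916 × 0.13 = $160,279.08
City of Willowmere: $160,279.08 × 0.00441 = $706.8307428
Tamarack Township: $160,279.08 × 0.00222 = $355.8195576
Community College District: $160,279.08 × 0.00177 = $283.6939716
Bellmead School District: $160,279.08 × 0.01565 = $2,508.367602
Levies subtotal = $3,854.711874
After credit = $3,854.711874 − $896 = $2,958.711874
Total = $2,958.711874 + $843 = $3,801.711874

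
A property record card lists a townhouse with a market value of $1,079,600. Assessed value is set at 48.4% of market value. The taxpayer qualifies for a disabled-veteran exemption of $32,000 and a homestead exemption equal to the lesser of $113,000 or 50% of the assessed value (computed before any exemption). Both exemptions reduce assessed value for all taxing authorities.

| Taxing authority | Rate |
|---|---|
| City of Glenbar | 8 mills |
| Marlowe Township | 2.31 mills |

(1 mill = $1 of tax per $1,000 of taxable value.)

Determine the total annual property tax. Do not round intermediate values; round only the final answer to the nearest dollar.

Assessed value = $1,079,600 × 0.484 = $522,526.4
Homestead exemption = min($113,000, 50% × $522,526.4) = min($113,000, $261,263.2) = $113,000 (dollar cap binds)
Taxable value = $522,526.4 − $32,000 − $113,000 = $377,526.4
City of Glenbar: $377,526.4 × 0.008 = $3,020.2112
Marlowe Township: $377,526.4 × 0.00231 = $872.085984
Total = $3,892.297184

$3,892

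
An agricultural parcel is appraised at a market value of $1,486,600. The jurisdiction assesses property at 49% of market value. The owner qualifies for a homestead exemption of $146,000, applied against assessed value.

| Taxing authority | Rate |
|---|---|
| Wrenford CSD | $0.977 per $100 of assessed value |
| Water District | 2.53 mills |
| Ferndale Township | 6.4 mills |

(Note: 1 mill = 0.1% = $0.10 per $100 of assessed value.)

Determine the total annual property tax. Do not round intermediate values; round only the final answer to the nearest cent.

Assessed value = $1,486,600 × 0.49 = $728,434
Taxable value = $728,434 − $146,000 = $582,434
Wrenford CSD: $582,434 × 0.00977 = $5,690.38018
Water District: $582,434 × 0.00253 = $1,473.55802
Ferndale Township: $582,434 × 0.0064 = $3,727.5776
Total = $10,891.5158

$10,891.52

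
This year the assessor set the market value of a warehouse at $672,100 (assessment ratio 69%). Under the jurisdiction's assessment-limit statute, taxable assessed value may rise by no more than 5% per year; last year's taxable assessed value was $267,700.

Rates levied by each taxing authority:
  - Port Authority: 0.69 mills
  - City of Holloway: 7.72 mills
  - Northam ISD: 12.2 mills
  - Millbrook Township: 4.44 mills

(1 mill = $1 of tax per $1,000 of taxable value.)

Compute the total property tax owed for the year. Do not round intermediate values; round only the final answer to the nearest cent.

$7,041.18

Uncapped assessed value = $672,100 × 0.69 = $463,749
Cap limit = $267,700 × 1.05 = $281,085
Taxable assessed value = min($463,749, $281,085) = $281,085 (cap binds)
Port Authority: $281,085 × 0.00069 = $193.94865
City of Holloway: $281,085 × 0.00772 = $2,169.9762
Northam ISD: $281,085 × 0.0122 = $3,429.237
Millbrook Township: $281,085 × 0.00444 = $1,248.0174
Total = $7,041.17925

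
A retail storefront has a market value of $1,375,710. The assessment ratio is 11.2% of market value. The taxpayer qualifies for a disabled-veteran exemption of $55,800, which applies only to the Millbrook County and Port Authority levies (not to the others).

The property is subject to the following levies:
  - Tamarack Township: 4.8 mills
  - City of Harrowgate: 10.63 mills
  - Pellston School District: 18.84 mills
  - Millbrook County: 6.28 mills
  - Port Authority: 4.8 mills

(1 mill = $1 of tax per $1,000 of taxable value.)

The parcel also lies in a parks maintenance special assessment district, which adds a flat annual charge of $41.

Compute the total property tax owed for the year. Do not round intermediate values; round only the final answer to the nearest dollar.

Assessed value = $1,375,710 × 0.112 = $154,079.52
Tamarack Township: $154,079.52 × 0.0048 = $739.581696
City of Harrowgate: $154,079.52 × 0.01063 = $1,637.8652976
Pellston School District: $154,079.52 × 0.01884 = $2,902.8581568
Millbrook County: ($154,079.52 − $55,800) × 0.00628 = $98,279.52 × 0.00628 = $617.1953856
Port Authority: ($154,079.52 − $55,800) × 0.0048 = $98,279.52 × 0.0048 = $471.741696
Levies subtotal = $6,369.242232
Total = $6,369.242232 + $41 = $6,410.242232

$6,410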